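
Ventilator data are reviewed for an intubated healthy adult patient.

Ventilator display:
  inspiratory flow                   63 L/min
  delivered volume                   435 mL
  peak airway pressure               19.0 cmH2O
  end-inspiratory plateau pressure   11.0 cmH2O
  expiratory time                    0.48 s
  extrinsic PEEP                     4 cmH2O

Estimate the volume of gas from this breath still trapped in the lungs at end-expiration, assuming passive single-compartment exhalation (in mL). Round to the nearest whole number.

Flow: 63 L/min ÷ 60 = 1.05 L/s.
R = (PIP − Pplat)/V̇ = (19.0 − 11.0) / 1.05 = 8.0/1.05 = 7.619 cmH2O·s/L.
C = Vt/(Pplat − PEEP) = 435.0 / (11.0 − 4) = 435.0/7.0 = 62.143 mL/cmH2O.
τ = R × C = 7.619 × 0.06214 L/cmH2O = 0.4734 s.
Fraction remaining = e^(−Te/τ) = e^(−0.48/0.4734) = 0.3628.
Trapped volume = 435.0 × 0.3628 = 157.82 mL.

158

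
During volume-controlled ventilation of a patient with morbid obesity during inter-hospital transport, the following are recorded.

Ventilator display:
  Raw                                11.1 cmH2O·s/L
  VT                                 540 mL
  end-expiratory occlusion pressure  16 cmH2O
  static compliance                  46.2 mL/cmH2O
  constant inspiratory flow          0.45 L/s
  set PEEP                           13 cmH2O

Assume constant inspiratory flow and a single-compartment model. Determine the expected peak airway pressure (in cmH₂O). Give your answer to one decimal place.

Total PEEP = 16 cmH2O (set 13 + intrinsic 3); this is the baseline alveolar pressure.
Equation of motion (constant flow): PIP = Vt/C + R·V̇ + PEEP.
PIP = 540/46.2 + 11.1×0.45 + 16 = 11.688 + 4.995 + 16 = 32.683 cmH2O.

32.7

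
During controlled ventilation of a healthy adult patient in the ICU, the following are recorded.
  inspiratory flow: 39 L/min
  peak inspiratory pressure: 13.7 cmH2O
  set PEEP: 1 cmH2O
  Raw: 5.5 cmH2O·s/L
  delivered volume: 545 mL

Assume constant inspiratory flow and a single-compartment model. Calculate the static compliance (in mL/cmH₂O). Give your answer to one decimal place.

59.7

Flow: 39 L/min ÷ 60 = 0.65 L/s.
Equation of motion (constant flow): PIP = Vt/C + R·V̇ + PEEP.
Vt/C = PIP − R·V̇ − PEEP = 13.7 − 5.5×0.65 − 1 = 13.7 − 3.575 − 1 = 9.125 cmH2O.
C = Vt / 9.125 = 545 / 9.125 = 59.726 mL/cmH2O.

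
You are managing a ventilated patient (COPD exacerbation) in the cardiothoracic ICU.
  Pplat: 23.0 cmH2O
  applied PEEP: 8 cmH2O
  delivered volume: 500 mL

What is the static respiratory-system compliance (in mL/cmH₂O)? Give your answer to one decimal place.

Cstat = Vt / (Pplat − PEEP) = 500 / (23.0 − 8) = 500 / 15.0 = 33.333 mL/cmH2O.

33.3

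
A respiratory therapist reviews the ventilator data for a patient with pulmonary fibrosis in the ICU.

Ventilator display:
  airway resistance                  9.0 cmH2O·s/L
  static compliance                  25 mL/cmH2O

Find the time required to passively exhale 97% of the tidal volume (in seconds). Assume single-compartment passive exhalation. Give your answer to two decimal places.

0.79

τ = R × C = 9.0 × 25 mL/cmH2O = 9.0 × 0.025 L/cmH2O = 0.225 s.
Exhaled fraction f = 1 − e^(−t/τ) → t = −τ·ln(1 − f) = −0.225·ln(0.03) = 0.789 s.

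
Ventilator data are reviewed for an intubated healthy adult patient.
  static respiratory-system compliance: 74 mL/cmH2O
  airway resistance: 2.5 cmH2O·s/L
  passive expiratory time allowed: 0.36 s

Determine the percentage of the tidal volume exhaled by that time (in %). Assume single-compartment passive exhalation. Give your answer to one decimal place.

85.7

τ = R × C = 2.5 × 74 mL/cmH2O = 2.5 × 0.074 L/cmH2O = 0.185 s.
Passive exhalation: V(t)/V₀ = e^(−t/τ) = e^(−0.36/0.185) = 0.1429.
Fraction exhaled = 1 − 0.1429 = 0.8571 → 85.71%.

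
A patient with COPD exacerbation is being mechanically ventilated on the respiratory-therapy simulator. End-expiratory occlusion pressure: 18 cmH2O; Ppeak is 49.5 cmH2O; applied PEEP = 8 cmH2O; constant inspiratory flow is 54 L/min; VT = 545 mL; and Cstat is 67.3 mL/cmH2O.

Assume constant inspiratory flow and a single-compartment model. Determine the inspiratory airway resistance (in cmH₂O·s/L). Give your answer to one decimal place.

Flow: 54 L/min ÷ 60 = 0.9 L/s.
Total PEEP = 18 cmH2O (set 8 + intrinsic 10); this is the baseline alveolar pressure.
Equation of motion (constant flow): PIP = Vt/C + R·V̇ + PEEP.
R·V̇ = PIP − Vt/C − PEEP = 49.5 − 545/67.3 − 18 = 49.5 − 8.098 − 18 = 23.402 cmH2O.
R = 23.402 / 0.9 = 26.002 cmH2O·s/L.

26.0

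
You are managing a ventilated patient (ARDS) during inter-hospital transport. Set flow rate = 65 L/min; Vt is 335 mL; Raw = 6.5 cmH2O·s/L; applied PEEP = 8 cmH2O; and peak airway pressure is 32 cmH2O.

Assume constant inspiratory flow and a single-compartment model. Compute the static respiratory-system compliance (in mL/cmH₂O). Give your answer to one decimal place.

Flow: 65 L/min ÷ 60 = 1.0833 L/s.
Equation of motion (constant flow): PIP = Vt/C + R·V̇ + PEEP.
Vt/C = PIP − R·V̇ − PEEP = 32 − 6.5×1.0833 − 8 = 32 − 7.041 − 8 = 16.959 cmH2O.
C = Vt / 16.959 = 335 / 16.959 = 19.754 mL/cmH2O.

19.8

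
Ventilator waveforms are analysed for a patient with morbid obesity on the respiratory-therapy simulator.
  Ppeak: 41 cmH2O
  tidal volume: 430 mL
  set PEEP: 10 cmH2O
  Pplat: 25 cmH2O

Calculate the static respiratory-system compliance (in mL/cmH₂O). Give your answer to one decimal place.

28.7

Cstat = Vt / (Pplat − PEEP) = 430 / (25 − 10) = 430 / 15.0 = 28.667 mL/cmH2O.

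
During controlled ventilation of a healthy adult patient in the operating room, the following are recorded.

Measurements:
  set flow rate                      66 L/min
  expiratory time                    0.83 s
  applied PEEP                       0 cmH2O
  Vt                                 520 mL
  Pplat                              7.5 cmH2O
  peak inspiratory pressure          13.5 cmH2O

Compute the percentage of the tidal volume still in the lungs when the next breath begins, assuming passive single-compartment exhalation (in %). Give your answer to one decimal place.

11.1

Flow: 66 L/min ÷ 60 = 1.1 L/s.
R = (PIP − Pplat)/V̇ = (13.5 − 7.5) / 1.1 = 6.0/1.1 = 5.455 cmH2O·s/L.
C = Vt/(Pplat − PEEP) = 520.0 / (7.5 − 0) = 520.0/7.5 = 69.333 mL/cmH2O.
τ = R × C = 5.455 × 0.06933 L/cmH2O = 0.3782 s.
Fraction remaining at end-expiration = e^(−Te/τ) = e^(−0.83/0.3782) = 0.1114 → 11.14%.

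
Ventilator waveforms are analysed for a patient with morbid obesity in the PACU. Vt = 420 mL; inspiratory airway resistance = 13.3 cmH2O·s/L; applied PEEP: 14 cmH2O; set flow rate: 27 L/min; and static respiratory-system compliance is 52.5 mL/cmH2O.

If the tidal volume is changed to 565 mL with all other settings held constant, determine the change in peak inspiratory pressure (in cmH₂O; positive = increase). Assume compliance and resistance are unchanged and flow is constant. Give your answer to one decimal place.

2.8

PIP = Vt/C + R·V̇ + PEEP (constant-flow equation of motion).
Only the elastic term changes: ΔPIP = ΔVt / C = (565 − 420) / 52.5 = 2.762 cmH2O.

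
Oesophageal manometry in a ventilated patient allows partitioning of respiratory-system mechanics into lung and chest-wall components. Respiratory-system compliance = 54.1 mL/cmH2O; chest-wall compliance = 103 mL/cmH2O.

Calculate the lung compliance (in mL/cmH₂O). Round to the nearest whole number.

1/CL = 1/Crs − 1/Ccw.
1/CL = 1/54.1 − 1/103 = 0.008776.
CL = 113.95 mL/cmH2O.

114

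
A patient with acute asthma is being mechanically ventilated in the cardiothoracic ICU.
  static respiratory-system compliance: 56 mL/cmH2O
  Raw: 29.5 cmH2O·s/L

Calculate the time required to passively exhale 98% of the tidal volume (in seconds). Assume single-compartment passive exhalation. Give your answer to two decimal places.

τ = R × C = 29.5 × 56 mL/cmH2O = 29.5 × 0.056 L/cmH2O = 1.652 s.
Exhaled fraction f = 1 − e^(−t/τ) → t = −τ·ln(1 − f) = −1.652·ln(0.02) = 6.463 s.

6.46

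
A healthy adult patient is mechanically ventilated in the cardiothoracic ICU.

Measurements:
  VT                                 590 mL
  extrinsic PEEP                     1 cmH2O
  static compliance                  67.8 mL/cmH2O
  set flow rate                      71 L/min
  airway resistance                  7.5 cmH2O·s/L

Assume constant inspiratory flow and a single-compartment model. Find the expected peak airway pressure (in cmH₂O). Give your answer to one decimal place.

18.6

Flow: 71 L/min ÷ 60 = 1.1833 L/s.
Equation of motion (constant flow): PIP = Vt/C + R·V̇ + PEEP.
PIP = 590/67.8 + 7.5×1.1833 + 1 = 8.702 + 8.875 + 1 = 18.577 cmH2O.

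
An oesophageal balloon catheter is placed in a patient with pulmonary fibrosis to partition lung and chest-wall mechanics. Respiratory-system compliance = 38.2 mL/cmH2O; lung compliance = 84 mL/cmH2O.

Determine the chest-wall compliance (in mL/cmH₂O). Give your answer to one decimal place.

1/Ccw = 1/Crs − 1/CL.
1/Ccw = 1/38.2 − 1/84 = 0.01427.
Ccw = 70.077 mL/cmH2O.

70.1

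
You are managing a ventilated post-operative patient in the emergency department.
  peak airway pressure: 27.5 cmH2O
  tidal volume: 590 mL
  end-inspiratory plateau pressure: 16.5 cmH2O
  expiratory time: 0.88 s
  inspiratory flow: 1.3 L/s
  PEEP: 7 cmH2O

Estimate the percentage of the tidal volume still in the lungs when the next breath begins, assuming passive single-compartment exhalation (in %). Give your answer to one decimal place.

R = (PIP − Pplat)/V̇ = (27.5 − 16.5) / 1.3 = 11.0/1.3 = 8.462 cmH2O·s/L.
C = Vt/(Pplat − PEEP) = 590.0 / (16.5 − 7) = 590.0/9.5 = 62.105 mL/cmH2O.
τ = R × C = 8.462 × 0.06211 L/cmH2O = 0.5256 s.
Fraction remaining at end-expiration = e^(−Te/τ) = e^(−0.88/0.5256) = 0.1874 → 18.74%.

18.7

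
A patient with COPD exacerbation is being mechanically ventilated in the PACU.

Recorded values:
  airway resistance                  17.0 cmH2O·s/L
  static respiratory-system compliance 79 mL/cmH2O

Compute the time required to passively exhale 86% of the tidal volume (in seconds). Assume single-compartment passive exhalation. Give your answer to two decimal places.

2.64

τ = R × C = 17.0 × 79 mL/cmH2O = 17.0 × 0.079 L/cmH2O = 1.343 s.
Exhaled fraction f = 1 − e^(−t/τ) → t = −τ·ln(1 − f) = −1.343·ln(0.14) = 2.64 s.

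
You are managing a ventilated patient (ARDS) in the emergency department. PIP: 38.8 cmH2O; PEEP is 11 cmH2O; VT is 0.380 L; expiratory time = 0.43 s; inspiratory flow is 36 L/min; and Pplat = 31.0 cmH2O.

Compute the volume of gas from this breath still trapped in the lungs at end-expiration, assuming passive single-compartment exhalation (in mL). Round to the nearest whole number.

Flow: 36 L/min ÷ 60 = 0.6 L/s.
R = (PIP − Pplat)/V̇ = (38.8 − 31.0) / 0.6 = 7.8/0.6 = 13.0 cmH2O·s/L.
C = Vt/(Pplat − PEEP) = 380.0 / (31.0 − 11) = 380.0/20.0 = 19.0 mL/cmH2O.
τ = R × C = 13.0 × 0.019 L/cmH2O = 0.247 s.
Fraction remaining = e^(−Te/τ) = e^(−0.43/0.247) = 0.1754.
Trapped volume = 380.0 × 0.1754 = 66.652 mL.

67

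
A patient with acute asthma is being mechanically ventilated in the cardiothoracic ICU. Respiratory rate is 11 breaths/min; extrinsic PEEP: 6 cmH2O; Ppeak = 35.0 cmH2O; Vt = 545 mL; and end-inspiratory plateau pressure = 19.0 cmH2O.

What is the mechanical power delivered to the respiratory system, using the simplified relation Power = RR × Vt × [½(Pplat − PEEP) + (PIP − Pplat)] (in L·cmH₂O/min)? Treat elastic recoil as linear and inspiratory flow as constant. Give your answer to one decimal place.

134.9

Per-breath work = Vt × [½(Pplat−PEEP) + (PIP−Pplat)] = 0.545 × [0.5×13.0 + 16.0] = 0.545 × 22.5 = 12.263 L·cmH2O.
Power = 11 × 12.263 = 134.89 L·cmH2O/min.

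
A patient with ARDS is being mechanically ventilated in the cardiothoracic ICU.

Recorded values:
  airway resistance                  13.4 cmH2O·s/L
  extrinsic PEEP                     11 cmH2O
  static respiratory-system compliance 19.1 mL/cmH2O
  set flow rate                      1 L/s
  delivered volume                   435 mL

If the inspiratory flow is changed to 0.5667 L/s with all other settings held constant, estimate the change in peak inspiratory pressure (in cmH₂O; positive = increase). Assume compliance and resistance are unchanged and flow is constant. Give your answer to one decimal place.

PIP = Vt/C + R·V̇ + PEEP (constant-flow equation of motion).
Only the resistive term changes: ΔPIP = R × ΔV̇ = 13.4 × (0.5667 − 1) = 13.4 × -0.4333 = -5.806 cmH2O.

-5.8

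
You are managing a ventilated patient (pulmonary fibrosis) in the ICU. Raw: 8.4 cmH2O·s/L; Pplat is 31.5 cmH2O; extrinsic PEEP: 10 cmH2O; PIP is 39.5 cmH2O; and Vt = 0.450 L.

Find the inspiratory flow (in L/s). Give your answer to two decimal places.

0.95

flow = (PIP − Pplat) / Raw = 8.0 / 8.4 = 0.9524 L/s.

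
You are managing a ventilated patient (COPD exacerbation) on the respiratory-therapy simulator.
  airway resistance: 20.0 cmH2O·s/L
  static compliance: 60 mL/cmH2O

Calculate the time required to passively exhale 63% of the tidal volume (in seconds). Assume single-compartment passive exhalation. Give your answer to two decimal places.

τ = R × C = 20.0 × 60 mL/cmH2O = 20.0 × 0.060 L/cmH2O = 1.2 s.
Exhaled fraction f = 1 − e^(−t/τ) → t = −τ·ln(1 − f) = −1.2·ln(0.37) = 1.193 s.

1.19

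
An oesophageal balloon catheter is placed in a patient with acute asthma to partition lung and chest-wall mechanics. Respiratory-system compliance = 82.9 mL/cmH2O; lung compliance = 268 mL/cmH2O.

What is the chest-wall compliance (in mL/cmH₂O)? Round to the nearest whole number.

1/Ccw = 1/Crs − 1/CL.
1/Ccw = 1/82.9 − 1/268 = 0.008331.
Ccw = 120.03 mL/cmH2O.

120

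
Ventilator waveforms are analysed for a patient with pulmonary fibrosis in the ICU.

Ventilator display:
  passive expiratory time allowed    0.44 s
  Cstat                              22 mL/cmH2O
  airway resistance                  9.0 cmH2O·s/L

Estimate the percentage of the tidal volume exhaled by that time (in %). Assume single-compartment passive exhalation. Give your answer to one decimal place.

89.2

τ = R × C = 9.0 × 22 mL/cmH2O = 9.0 × 0.022 L/cmH2O = 0.198 s.
Passive exhalation: V(t)/V₀ = e^(−t/τ) = e^(−0.44/0.198) = 0.1084.
Fraction exhaled = 1 − 0.1084 = 0.8916 → 89.16%.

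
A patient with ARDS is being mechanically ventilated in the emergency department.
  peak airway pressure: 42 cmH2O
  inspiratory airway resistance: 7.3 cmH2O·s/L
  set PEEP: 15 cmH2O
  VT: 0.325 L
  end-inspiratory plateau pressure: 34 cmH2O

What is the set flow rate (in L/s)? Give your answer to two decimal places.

1.10

flow = (PIP − Pplat) / Raw = 8.0 / 7.3 = 1.096 L/s.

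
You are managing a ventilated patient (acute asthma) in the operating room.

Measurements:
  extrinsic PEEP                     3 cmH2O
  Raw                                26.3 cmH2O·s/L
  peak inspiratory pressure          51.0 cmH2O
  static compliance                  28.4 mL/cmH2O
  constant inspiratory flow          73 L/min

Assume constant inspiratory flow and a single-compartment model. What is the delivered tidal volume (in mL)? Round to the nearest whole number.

454

Flow: 73 L/min ÷ 60 = 1.2167 L/s.
Equation of motion (constant flow): PIP = Vt/C + R·V̇ + PEEP.
Vt/C = PIP − R·V̇ − PEEP = 51.0 − 31.999 − 3 = 16.001 cmH2O.
Vt = C × 16.001 = 28.4 × 16.001 = 454.43 mL.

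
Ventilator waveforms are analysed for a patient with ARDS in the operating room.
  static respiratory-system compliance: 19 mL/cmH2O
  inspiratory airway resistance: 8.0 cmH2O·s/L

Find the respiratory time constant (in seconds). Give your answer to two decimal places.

τ = R × C = 8.0 × 19 mL/cmH2O = 8.0 × 0.019 L/cmH2O = 0.152 s.

0.15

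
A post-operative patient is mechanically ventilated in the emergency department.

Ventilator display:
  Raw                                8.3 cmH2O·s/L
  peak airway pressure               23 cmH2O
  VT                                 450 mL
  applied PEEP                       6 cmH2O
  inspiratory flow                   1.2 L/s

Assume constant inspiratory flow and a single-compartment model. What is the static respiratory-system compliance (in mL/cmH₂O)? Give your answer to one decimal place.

63.9

Equation of motion (constant flow): PIP = Vt/C + R·V̇ + PEEP.
Vt/C = PIP − R·V̇ − PEEP = 23 − 8.3×1.2 − 6 = 23 − 9.96 − 6 = 7.04 cmH2O.
C = Vt / 7.04 = 450 / 7.04 = 63.92 mL/cmH2O.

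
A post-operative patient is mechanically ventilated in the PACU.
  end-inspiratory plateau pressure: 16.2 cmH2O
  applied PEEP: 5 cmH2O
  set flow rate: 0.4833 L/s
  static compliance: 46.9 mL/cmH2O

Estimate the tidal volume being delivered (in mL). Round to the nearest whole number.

525

Vt = Cstat × (Pplat − PEEP) = 46.9 × (16.2 − 5) = 46.9 × 11.2 = 525.28 mL.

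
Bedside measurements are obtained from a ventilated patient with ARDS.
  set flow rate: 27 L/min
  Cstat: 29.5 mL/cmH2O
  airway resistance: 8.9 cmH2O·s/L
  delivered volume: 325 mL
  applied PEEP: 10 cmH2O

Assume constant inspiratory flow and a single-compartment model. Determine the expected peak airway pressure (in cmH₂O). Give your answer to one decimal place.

Flow: 27 L/min ÷ 60 = 0.45 L/s.
Equation of motion (constant flow): PIP = Vt/C + R·V̇ + PEEP.
PIP = 325/29.5 + 8.9×0.45 + 10 = 11.017 + 4.005 + 10 = 25.022 cmH2O.

25.0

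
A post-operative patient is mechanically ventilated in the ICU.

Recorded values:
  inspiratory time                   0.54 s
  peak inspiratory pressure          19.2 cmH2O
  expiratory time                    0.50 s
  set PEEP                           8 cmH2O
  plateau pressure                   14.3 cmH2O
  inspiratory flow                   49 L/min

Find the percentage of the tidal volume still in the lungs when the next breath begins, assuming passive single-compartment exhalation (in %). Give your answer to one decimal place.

30.4

Flow: 49 L/min ÷ 60 = 0.8167 L/s.
Vt = flow × Ti = 0.8167 L/s × 0.54 s × 1000 mL/L = 441.02 mL.
R = (PIP − Pplat)/V̇ = (19.2 − 14.3) / 0.8167 = 4.9/0.8167 = 6.0 cmH2O·s/L.
C = Vt/(Pplat − PEEP) = 441.02 / (14.3 − 8) = 441.02/6.3 = 70.003 mL/cmH2O.
τ = R × C = 6.0 × 0.07 L/cmH2O = 0.42 s.
Fraction remaining at end-expiration = e^(−Te/τ) = e^(−0.50/0.42) = 0.3041 → 30.41%.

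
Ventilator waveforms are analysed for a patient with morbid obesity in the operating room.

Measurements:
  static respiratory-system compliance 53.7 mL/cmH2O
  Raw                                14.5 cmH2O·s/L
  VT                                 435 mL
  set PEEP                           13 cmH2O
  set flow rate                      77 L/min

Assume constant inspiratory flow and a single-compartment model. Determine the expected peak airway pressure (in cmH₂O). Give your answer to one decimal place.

39.7

Flow: 77 L/min ÷ 60 = 1.2833 L/s.
Equation of motion (constant flow): PIP = Vt/C + R·V̇ + PEEP.
PIP = 435/53.7 + 14.5×1.2833 + 13 = 8.101 + 18.608 + 13 = 39.709 cmH2O.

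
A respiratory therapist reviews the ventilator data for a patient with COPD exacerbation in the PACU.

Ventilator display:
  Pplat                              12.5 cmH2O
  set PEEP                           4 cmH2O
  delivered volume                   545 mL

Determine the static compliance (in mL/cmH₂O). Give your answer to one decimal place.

Cstat = Vt / (Pplat − PEEP) = 545 / (12.5 − 4) = 545 / 8.5 = 64.118 mL/cmH2O.

64.1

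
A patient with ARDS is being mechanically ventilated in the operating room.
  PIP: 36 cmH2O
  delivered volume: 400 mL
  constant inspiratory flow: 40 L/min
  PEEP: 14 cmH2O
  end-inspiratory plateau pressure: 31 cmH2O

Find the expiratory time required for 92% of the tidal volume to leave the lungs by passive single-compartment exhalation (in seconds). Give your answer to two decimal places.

0.45

Flow: 40 L/min ÷ 60 = 0.6667 L/s.
R = (PIP − Pplat)/V̇ = (36 − 31) / 0.6667 = 5.0/0.6667 = 7.5 cmH2O·s/L.
C = Vt/(Pplat − PEEP) = 400.0 / (31 − 14) = 400.0/17.0 = 23.529 mL/cmH2O.
τ = R × C = 7.5 × 0.02353 L/cmH2O = 0.1765 s.
t = −τ·ln(1 − 0.92) = −0.1765·ln(0.08) = 0.4458 s.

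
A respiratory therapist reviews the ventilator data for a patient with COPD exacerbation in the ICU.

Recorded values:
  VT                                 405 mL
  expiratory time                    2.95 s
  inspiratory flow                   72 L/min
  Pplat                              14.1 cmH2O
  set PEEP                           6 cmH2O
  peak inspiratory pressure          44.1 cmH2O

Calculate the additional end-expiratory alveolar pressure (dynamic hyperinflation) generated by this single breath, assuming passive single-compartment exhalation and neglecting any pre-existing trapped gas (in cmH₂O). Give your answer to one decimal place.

0.8

Flow: 72 L/min ÷ 60 = 1.2 L/s.
R = (PIP − Pplat)/V̇ = (44.1 − 14.1) / 1.2 = 30.0/1.2 = 25.0 cmH2O·s/L.
C = Vt/(Pplat − PEEP) = 405.0 / (14.1 − 6) = 405.0/8.1 = 50.0 mL/cmH2O.
τ = R × C = 25.0 × 0.05 L/cmH2O = 1.25 s.
Fraction remaining = e^(−Te/τ) = e^(−2.95/1.25) = 0.09442; trapped volume = 405.0 × 0.09442 = 38.24 mL.
Additional alveolar pressure from trapping ≈ V_trapped / C = 38.24 / 50.0 = 0.7648 cmH2O.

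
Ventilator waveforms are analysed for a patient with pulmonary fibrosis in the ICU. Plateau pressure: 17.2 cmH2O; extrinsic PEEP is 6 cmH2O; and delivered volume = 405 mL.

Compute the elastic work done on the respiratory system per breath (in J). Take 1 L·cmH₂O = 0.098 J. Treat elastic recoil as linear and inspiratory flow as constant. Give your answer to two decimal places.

Elastic work ≈ ½ × (Pplat − PEEP) × Vt = 0.5 × (17.2 − 6) × 0.405 L = 0.5 × 11.2 × 0.405 = 2.268 L·cmH2O.
× 0.098 J/(L·cmH2O) → 0.2223 J.

0.22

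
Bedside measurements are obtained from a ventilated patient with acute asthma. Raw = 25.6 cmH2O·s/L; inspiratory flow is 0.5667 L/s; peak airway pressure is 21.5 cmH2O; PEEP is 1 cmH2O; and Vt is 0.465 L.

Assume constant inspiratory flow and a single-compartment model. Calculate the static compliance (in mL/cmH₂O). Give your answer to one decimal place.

Equation of motion (constant flow): PIP = Vt/C + R·V̇ + PEEP.
Vt/C = PIP − R·V̇ − PEEP = 21.5 − 25.6×0.5667 − 1 = 21.5 − 14.508 − 1 = 5.992 cmH2O.
C = Vt / 5.992 = 465 / 5.992 = 77.603 mL/cmH2O.

77.6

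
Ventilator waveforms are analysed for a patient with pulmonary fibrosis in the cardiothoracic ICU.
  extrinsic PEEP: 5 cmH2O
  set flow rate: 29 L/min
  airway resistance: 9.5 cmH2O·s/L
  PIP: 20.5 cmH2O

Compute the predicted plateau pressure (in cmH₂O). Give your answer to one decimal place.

Flow: 29 L/min ÷ 60 = 0.4833 L/s.
Pplat = PIP − Raw × flow = 20.5 − 9.5 × 0.4833 = 20.5 − 4.591 = 15.909 cmH2O.

15.9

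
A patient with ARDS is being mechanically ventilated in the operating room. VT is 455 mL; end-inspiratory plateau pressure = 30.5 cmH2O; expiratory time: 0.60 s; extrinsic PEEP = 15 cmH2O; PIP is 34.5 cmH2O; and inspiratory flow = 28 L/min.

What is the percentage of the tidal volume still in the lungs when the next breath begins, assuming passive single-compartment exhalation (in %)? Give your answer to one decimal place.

Flow: 28 L/min ÷ 60 = 0.4667 L/s.
R = (PIP − Pplat)/V̇ = (34.5 − 30.5) / 0.4667 = 4.0/0.4667 = 8.571 cmH2O·s/L.
C = Vt/(Pplat − PEEP) = 455.0 / (30.5 − 15) = 455.0/15.5 = 29.355 mL/cmH2O.
τ = R × C = 8.571 × 0.02936 L/cmH2O = 0.2516 s.
Fraction remaining at end-expiration = e^(−Te/τ) = e^(−0.60/0.2516) = 0.09211 → 9.211%.

9.2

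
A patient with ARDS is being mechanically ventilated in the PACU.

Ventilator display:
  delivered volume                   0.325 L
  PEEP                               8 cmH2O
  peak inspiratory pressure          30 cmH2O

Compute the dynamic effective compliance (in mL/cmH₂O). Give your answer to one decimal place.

14.8

Dynamic compliance = Vt / (PIP − PEEP) = 325 / (30 − 8) = 325 / 22.0 = 14.773 mL/cmH2O.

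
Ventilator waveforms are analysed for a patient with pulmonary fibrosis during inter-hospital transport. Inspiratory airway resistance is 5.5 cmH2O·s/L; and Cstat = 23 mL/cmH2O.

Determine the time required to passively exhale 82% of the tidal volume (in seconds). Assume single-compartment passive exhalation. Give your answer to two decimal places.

0.22

τ = R × C = 5.5 × 23 mL/cmH2O = 5.5 × 0.023 L/cmH2O = 0.1265 s.
Exhaled fraction f = 1 − e^(−t/τ) → t = −τ·ln(1 − f) = −0.1265·ln(0.18) = 0.2169 s.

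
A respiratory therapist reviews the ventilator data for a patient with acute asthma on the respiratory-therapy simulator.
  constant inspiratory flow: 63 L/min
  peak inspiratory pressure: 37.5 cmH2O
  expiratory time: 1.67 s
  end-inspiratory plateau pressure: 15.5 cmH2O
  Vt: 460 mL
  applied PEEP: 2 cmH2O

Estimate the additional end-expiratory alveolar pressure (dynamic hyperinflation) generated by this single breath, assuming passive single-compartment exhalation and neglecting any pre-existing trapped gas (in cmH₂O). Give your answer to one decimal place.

Flow: 63 L/min ÷ 60 = 1.05 L/s.
R = (PIP − Pplat)/V̇ = (37.5 − 15.5) / 1.05 = 22.0/1.05 = 20.952 cmH2O·s/L.
C = Vt/(Pplat − PEEP) = 460.0 / (15.5 − 2) = 460.0/13.5 = 34.074 mL/cmH2O.
τ = R × C = 20.952 × 0.03407 L/cmH2O = 0.7138 s.
Fraction remaining = e^(−Te/τ) = e^(−1.67/0.7138) = 0.09637; trapped volume = 460.0 × 0.09637 = 44.33 mL.
Additional alveolar pressure from trapping ≈ V_trapped / C = 44.33 / 34.074 = 1.301 cmH2O.

1.3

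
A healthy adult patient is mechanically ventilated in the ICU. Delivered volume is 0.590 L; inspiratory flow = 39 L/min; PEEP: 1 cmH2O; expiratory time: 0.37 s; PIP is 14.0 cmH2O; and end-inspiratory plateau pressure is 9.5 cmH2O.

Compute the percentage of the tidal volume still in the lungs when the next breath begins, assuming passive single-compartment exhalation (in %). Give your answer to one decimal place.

Flow: 39 L/min ÷ 60 = 0.65 L/s.
R = (PIP − Pplat)/V̇ = (14.0 − 9.5) / 0.65 = 4.5/0.65 = 6.923 cmH2O·s/L.
C = Vt/(Pplat − PEEP) = 590.0 / (9.5 − 1) = 590.0/8.5 = 69.412 mL/cmH2O.
τ = R × C = 6.923 × 0.06941 L/cmH2O = 0.4805 s.
Fraction remaining at end-expiration = e^(−Te/τ) = e^(−0.37/0.4805) = 0.463 → 46.3%.

46.3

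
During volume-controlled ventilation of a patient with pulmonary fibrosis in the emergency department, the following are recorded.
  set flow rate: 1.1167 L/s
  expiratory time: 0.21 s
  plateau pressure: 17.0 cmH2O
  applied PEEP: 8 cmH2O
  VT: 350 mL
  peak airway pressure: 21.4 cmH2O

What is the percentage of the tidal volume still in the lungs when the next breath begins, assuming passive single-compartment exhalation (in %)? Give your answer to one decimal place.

R = (PIP − Pplat)/V̇ = (21.4 − 17.0) / 1.1167 = 4.4/1.1167 = 3.94 cmH2O·s/L.
C = Vt/(Pplat − PEEP) = 350.0 / (17.0 − 8) = 350.0/9.0 = 38.889 mL/cmH2O.
τ = R × C = 3.94 × 0.03889 L/cmH2O = 0.1532 s.
Fraction remaining at end-expiration = e^(−Te/τ) = e^(−0.21/0.1532) = 0.2539 → 25.39%.

25.4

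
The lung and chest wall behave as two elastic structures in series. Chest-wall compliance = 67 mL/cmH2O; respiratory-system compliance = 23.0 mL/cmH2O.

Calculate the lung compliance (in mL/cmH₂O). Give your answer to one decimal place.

1/CL = 1/Crs − 1/Ccw.
1/CL = 1/23.0 − 1/67 = 0.02855.
CL = 35.026 mL/cmH2O.

35.0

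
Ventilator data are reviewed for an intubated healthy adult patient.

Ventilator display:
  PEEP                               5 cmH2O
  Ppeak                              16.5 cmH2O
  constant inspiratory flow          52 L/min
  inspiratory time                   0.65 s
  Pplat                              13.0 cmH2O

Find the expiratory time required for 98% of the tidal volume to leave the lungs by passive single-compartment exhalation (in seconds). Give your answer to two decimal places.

Flow: 52 L/min ÷ 60 = 0.8667 L/s.
Vt = flow × Ti = 0.8667 L/s × 0.65 s × 1000 mL/L = 563.36 mL.
R = (PIP − Pplat)/V̇ = (16.5 − 13.0) / 0.8667 = 3.5/0.8667 = 4.038 cmH2O·s/L.
C = Vt/(Pplat − PEEP) = 563.36 / (13.0 − 5) = 563.36/8.0 = 70.42 mL/cmH2O.
τ = R × C = 4.038 × 0.07042 L/cmH2O = 0.2844 s.
t = −τ·ln(1 − 0.98) = −0.2844·ln(0.02) = 1.113 s.

1.11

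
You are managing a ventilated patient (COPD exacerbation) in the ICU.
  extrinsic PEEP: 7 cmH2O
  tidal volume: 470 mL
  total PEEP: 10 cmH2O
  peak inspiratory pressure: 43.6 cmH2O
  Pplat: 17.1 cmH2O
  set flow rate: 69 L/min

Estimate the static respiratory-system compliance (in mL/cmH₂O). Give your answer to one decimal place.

66.2

End-expiratory occlusion gives total PEEP = 10 cmH2O (intrinsic PEEP = 10 − 7 = 3). Use total PEEP for the elastic gradient.
Cstat = Vt / (Pplat − PEEPtotal) = 470 / (17.1 − 10) = 470 / 7.1 = 66.197 mL/cmH2O.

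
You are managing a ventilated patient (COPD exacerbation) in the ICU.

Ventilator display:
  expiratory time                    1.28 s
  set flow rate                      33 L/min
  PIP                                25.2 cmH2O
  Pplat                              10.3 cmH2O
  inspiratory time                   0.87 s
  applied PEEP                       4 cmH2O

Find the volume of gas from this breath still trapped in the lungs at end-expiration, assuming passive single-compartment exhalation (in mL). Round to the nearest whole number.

Flow: 33 L/min ÷ 60 = 0.55 L/s.
Vt = flow × Ti = 0.55 L/s × 0.87 s × 1000 mL/L = 478.5 mL.
R = (PIP − Pplat)/V̇ = (25.2 − 10.3) / 0.55 = 14.9/0.55 = 27.091 cmH2O·s/L.
C = Vt/(Pplat − PEEP) = 478.5 / (10.3 − 4) = 478.5/6.3 = 75.952 mL/cmH2O.
τ = R × C = 27.091 × 0.07595 L/cmH2O = 2.058 s.
Fraction remaining = e^(−Te/τ) = e^(−1.28/2.058) = 0.5369.
Trapped volume = 478.5 × 0.5369 = 256.91 mL.

257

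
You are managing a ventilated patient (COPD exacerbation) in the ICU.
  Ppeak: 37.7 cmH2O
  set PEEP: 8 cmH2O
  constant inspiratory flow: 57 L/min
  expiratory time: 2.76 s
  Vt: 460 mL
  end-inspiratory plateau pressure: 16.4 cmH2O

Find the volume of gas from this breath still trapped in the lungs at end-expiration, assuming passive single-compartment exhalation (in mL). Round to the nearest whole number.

49

Flow: 57 L/min ÷ 60 = 0.95 L/s.
R = (PIP − Pplat)/V̇ = (37.7 − 16.4) / 0.95 = 21.3/0.95 = 22.421 cmH2O·s/L.
C = Vt/(Pplat − PEEP) = 460.0 / (16.4 − 8) = 460.0/8.4 = 54.762 mL/cmH2O.
τ = R × C = 22.421 × 0.05476 L/cmH2O = 1.228 s.
Fraction remaining = e^(−Te/τ) = e^(−2.76/1.228) = 0.1057.
Trapped volume = 460.0 × 0.1057 = 48.622 mL.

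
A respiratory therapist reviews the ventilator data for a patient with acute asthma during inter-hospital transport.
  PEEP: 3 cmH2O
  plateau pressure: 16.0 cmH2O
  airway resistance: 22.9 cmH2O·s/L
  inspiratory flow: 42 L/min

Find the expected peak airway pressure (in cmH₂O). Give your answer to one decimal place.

Flow: 42 L/min ÷ 60 = 0.7 L/s.
PIP = Pplat + Raw × flow = 16.0 + 22.9 × 0.7 = 16.0 + 16.03 = 32.03 cmH2O.

32.0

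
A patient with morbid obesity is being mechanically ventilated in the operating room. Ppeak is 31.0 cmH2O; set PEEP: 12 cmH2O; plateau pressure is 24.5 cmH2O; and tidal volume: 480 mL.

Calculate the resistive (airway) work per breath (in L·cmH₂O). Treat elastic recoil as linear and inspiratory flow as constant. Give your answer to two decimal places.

3.12

With constant inspiratory flow the resistive pressure is constant at PIP − Pplat = 31.0 − 24.5 = 6.5 cmH2O, so resistive work = 6.5 × 0.480 = 3.12 L·cmH2O.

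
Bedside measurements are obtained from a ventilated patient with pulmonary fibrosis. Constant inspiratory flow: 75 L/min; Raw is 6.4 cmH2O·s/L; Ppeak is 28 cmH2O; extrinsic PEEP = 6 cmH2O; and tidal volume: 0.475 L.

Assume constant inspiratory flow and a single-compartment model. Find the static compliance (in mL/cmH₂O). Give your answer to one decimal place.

33.9

Flow: 75 L/min ÷ 60 = 1.25 L/s.
Equation of motion (constant flow): PIP = Vt/C + R·V̇ + PEEP.
Vt/C = PIP − R·V̇ − PEEP = 28 − 6.4×1.25 − 6 = 28 − 8.0 − 6 = 14.0 cmH2O.
C = Vt / 14.0 = 475 / 14.0 = 33.929 mL/cmH2O.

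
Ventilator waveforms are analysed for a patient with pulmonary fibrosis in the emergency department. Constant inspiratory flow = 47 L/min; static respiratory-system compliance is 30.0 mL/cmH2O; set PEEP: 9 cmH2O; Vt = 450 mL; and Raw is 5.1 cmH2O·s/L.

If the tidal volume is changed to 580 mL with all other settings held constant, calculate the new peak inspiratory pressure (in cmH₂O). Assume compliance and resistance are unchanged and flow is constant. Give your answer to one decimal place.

Flow: 47 L/min ÷ 60 = 0.7833 L/s.
PIP = Vt/C + R·V̇ + PEEP (constant-flow equation of motion).
Only the elastic term changes: ΔPIP = ΔVt / C = (580 − 450) / 30.0 = 4.333 cmH2O.
Original PIP = 450/30.0 + 5.1×0.7833 + 9 = 27.995 cmH2O; new PIP = 27.995 + (4.333) = 32.328 cmH2O.

32.3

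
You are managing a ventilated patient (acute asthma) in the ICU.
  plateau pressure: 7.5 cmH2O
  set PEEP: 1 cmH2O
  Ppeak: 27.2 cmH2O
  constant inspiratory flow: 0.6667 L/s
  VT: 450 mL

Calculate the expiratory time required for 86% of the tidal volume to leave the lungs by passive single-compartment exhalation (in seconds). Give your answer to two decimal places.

R = (PIP − Pplat)/V̇ = (27.2 − 7.5) / 0.6667 = 19.7/0.6667 = 29.549 cmH2O·s/L.
C = Vt/(Pplat − PEEP) = 450.0 / (7.5 − 1) = 450.0/6.5 = 69.231 mL/cmH2O.
τ = R × C = 29.549 × 0.06923 L/cmH2O = 2.046 s.
t = −τ·ln(1 − 0.86) = −2.046·ln(0.14) = 4.023 s.

4.02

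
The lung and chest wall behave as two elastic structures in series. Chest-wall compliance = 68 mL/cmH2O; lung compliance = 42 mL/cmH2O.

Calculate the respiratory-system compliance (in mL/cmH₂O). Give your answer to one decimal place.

Lung and chest wall are elastances in series: 1/Crs = 1/CL + 1/Ccw.
1/Crs = 1/42 + 1/68 = 0.03852.
Crs = 25.961 mL/cmH2O.

26.0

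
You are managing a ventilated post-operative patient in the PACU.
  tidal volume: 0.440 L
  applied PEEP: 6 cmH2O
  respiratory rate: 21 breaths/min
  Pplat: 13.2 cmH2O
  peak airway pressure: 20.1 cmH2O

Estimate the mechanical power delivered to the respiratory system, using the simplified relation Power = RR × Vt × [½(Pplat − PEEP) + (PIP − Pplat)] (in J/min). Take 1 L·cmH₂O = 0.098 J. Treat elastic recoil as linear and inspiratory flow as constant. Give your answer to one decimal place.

Per-breath work = Vt × [½(Pplat−PEEP) + (PIP−Pplat)] = 0.440 × [0.5×7.2 + 6.9] = 0.440 × 10.5 = 4.62 L·cmH2O.
Power = 21 × 4.62 = 97.02 L·cmH2O/min.
× 0.098 J/(L·cmH2O) → 9.508 J/min.

9.5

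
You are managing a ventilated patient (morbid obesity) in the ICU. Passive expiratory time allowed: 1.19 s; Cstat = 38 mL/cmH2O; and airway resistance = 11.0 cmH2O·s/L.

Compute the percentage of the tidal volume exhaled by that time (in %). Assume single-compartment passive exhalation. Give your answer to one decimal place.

94.2

τ = R × C = 11.0 × 38 mL/cmH2O = 11.0 × 0.038 L/cmH2O = 0.418 s.
Passive exhalation: V(t)/V₀ = e^(−t/τ) = e^(−1.19/0.418) = 0.05802.
Fraction exhaled = 1 − 0.05802 = 0.942 → 94.2%.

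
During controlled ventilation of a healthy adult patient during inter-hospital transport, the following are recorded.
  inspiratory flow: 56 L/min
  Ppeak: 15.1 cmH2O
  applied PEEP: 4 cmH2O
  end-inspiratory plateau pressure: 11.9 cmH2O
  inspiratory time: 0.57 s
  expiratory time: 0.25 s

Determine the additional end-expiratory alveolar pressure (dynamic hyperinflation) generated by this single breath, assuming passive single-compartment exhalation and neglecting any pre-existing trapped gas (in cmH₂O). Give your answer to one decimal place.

Flow: 56 L/min ÷ 60 = 0.9333 L/s.
Vt = flow × Ti = 0.9333 L/s × 0.57 s × 1000 mL/L = 531.98 mL.
R = (PIP − Pplat)/V̇ = (15.1 − 11.9) / 0.9333 = 3.2/0.9333 = 3.429 cmH2O·s/L.
C = Vt/(Pplat − PEEP) = 531.98 / (11.9 − 4) = 531.98/7.9 = 67.339 mL/cmH2O.
τ = R × C = 3.429 × 0.06734 L/cmH2O = 0.2309 s.
Fraction remaining = e^(−Te/τ) = e^(−0.25/0.2309) = 0.3387; trapped volume = 531.98 × 0.3387 = 180.18 mL.
Additional alveolar pressure from trapping ≈ V_trapped / C = 180.18 / 67.339 = 2.676 cmH2O.

2.7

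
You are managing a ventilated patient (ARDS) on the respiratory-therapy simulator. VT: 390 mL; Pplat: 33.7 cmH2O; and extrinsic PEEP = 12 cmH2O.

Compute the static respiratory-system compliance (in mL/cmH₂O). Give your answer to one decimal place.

Cstat = Vt / (Pplat − PEEP) = 390 / (33.7 − 12) = 390 / 21.7 = 17.972 mL/cmH2O.

18.0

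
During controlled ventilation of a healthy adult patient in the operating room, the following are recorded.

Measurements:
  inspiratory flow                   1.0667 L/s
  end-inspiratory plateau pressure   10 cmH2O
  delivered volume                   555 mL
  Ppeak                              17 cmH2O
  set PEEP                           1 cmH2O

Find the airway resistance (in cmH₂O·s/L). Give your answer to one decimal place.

6.6

Raw = (PIP − Pplat) / flow = (17 − 10) / 1.0667 = 7.0 / 1.0667 = 6.562 cmH2O·s/L.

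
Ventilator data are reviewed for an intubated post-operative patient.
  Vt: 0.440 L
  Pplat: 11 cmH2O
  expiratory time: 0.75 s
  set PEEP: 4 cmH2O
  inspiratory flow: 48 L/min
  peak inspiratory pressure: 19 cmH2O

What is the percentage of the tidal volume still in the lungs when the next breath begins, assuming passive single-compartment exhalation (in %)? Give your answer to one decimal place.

30.3

Flow: 48 L/min ÷ 60 = 0.8 L/s.
R = (PIP − Pplat)/V̇ = (19 − 11) / 0.8 = 8.0/0.8 = 10.0 cmH2O·s/L.
C = Vt/(Pplat − PEEP) = 440.0 / (11 − 4) = 440.0/7.0 = 62.857 mL/cmH2O.
τ = R × C = 10.0 × 0.06286 L/cmH2O = 0.6286 s.
Fraction remaining at end-expiration = e^(−Te/τ) = e^(−0.75/0.6286) = 0.3033 → 30.33%.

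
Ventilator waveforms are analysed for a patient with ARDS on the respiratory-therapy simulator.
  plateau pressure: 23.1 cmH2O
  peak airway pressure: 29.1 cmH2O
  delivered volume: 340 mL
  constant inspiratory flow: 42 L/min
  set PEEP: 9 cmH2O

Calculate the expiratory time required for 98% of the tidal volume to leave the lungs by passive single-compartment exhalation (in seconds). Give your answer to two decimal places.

0.81

Flow: 42 L/min ÷ 60 = 0.7 L/s.
R = (PIP − Pplat)/V̇ = (29.1 − 23.1) / 0.7 = 6.0/0.7 = 8.571 cmH2O·s/L.
C = Vt/(Pplat − PEEP) = 340.0 / (23.1 − 9) = 340.0/14.1 = 24.113 mL/cmH2O.
τ = R × C = 8.571 × 0.02411 L/cmH2O = 0.2066 s.
t = −τ·ln(1 − 0.98) = −0.2066·ln(0.02) = 0.8082 s.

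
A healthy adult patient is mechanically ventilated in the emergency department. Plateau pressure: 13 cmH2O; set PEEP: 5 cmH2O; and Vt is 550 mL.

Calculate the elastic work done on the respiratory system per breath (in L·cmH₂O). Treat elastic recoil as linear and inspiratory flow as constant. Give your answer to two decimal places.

2.20

Elastic work ≈ ½ × (Pplat − PEEP) × Vt = 0.5 × (13 − 5) × 0.550 L = 0.5 × 8.0 × 0.550 = 2.2 L·cmH2O.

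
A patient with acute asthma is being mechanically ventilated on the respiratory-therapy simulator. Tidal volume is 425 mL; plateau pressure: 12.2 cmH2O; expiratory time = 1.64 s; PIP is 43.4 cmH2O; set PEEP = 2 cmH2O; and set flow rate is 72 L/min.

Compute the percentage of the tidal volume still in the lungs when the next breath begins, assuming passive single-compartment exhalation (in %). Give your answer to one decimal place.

Flow: 72 L/min ÷ 60 = 1.2 L/s.
R = (PIP − Pplat)/V̇ = (43.4 − 12.2) / 1.2 = 31.2/1.2 = 26.0 cmH2O·s/L.
C = Vt/(Pplat − PEEP) = 425.0 / (12.2 − 2) = 425.0/10.2 = 41.667 mL/cmH2O.
τ = R × C = 26.0 × 0.04167 L/cmH2O = 1.083 s.
Fraction remaining at end-expiration = e^(−Te/τ) = e^(−1.64/1.083) = 0.22 → 22.0%.

22.0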